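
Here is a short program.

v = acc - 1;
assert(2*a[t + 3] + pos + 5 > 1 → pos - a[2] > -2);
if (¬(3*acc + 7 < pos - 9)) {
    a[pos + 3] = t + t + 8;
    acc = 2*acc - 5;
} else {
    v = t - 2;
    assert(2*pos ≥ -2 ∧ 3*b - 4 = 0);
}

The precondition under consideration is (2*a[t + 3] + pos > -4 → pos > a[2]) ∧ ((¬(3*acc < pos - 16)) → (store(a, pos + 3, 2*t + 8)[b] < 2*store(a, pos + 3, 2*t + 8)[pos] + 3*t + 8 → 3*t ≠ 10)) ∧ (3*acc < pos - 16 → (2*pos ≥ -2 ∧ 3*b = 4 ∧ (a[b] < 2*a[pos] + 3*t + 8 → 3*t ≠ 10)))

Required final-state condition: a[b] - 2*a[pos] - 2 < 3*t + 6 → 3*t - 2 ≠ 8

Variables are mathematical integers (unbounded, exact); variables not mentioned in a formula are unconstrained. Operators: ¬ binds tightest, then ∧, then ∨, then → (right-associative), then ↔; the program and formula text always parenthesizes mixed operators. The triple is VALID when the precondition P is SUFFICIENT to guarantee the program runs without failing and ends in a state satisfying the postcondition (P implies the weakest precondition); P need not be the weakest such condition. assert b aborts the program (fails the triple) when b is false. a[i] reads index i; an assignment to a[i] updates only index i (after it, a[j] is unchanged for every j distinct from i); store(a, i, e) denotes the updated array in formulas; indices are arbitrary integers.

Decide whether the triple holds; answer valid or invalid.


Working backward. After the program, the postcondition a[b] - 2*a[pos] - 2 < 3*t + 6 → 3*t - 2 ≠ 8 must hold; in canonical form it is a[b] < 2*a[pos] + 3*t + 8 → 3*t ≠ 10.
Then branch requires store(a, pos + 3, 2*t + 8)[b] < 2*store(a, pos + 3, 2*t + 8)[pos] + 3*t + 8 → 3*t ≠ 10; else branch requires 2*pos ≥ -2 ∧ 3*b = 4 ∧ (a[b] < 2*a[pos] + 3*t + 8 → 3*t ≠ 10).
Before the if: ((¬(3*acc < pos - 16)) → (store(a, pos + 3, 2*t + 8)[b] < 2*store(a, pos + 3, 2*t + 8)[pos] + 3*t + 8 → 3*t ≠ 10)) ∧ (3*acc < pos - 16 → (2*pos ≥ -2 ∧ 3*b = 4 ∧ (a[b] < 2*a[pos] + 3*t + 8 → 3*t ≠ 10)))
Before assert 2*a[t + 3] + pos + 5 > 1 → pos - a[2] > -2: (2*a[t + 3] + pos > -4 → pos > a[2] - 2) ∧ ((¬(3*acc < pos - 16)) → (store(a, pos + 3, 2*t + 8)[b] < 2*store(a, pos + 3, 2*t + 8)[pos] + 3*t + 8 → 3*t ≠ 10)) ∧ (3*acc < pos - 16 → (2*pos ≥ -2 ∧ 3*b = 4 ∧ (a[b] < 2*a[pos] + 3*t + 8 → 3*t ≠ 10)))
Before v := acc - 1: (2*a[t + 3] + pos > -4 → pos > a[2] - 2) ∧ ((¬(3*acc < pos - 16)) → (store(a, pos + 3, 2*t + 8)[b] < 2*store(a, pos + 3, 2*t + 8)[pos] + 3*t + 8 → 3*t ≠ 10)) ∧ (3*acc < pos - 16 → (2*pos ≥ -2 ∧ 3*b = 4 ∧ (a[b] < 2*a[pos] + 3*t + 8 → 3*t ≠ 10)))
The weakest precondition is (2*a[t + 3] + pos > -4 → pos > a[2] - 2) ∧ ((¬(3*acc < pos - 16)) → (store(a, pos + 3, 2*t + 8)[b] < 2*store(a, pos + 3, 2*t + 8)[pos] + 3*t + 8 → 3*t ≠ 10)) ∧ (3*acc < pos - 16 → (2*pos ≥ -2 ∧ 3*b = 4 ∧ (a[b] < 2*a[pos] + 3*t + 8 → 3*t ≠ 10))).
Check whether (2*a[t + 3] + pos > -4 → pos > a[2]) ∧ ((¬(3*acc < pos - 16)) → (store(a, pos + 3, 2*t + 8)[b] < 2*store(a, pos + 3, 2*t + 8)[pos] + 3*t + 8 → 3*t ≠ 10)) ∧ (3*acc < pos - 16 → (2*pos ≥ -2 ∧ 3*b = 4 ∧ (a[b] < 2*a[pos] + 3*t + 8 → 3*t ≠ 10))) implies it.
Every state satisfying the precondition satisfies the weakest precondition: the implication holds.
Answer: valid


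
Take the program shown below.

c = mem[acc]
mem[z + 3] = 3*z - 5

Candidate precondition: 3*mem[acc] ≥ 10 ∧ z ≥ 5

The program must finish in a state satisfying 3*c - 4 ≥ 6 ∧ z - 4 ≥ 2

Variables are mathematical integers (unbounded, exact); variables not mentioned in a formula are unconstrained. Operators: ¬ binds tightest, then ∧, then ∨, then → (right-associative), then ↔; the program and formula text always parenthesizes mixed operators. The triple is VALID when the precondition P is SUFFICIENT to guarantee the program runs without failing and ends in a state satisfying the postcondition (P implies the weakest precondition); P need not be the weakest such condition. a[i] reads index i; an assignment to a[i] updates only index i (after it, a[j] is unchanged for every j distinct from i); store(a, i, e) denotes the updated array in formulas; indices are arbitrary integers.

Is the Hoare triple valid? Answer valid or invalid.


Working backward. After the program, the postcondition 3*c - 4 ≥ 6 ∧ z - 4 ≥ 2 must hold; in canonical form it is 3*c ≥ 10 ∧ z ≥ 6.
Before mem[z + 3] := 3*z - 5: 3*c ≥ 10 ∧ z ≥ 6
Before c := mem[acc]: 3*mem[acc] ≥ 10 ∧ z ≥ 6
The weakest precondition is 3*mem[acc] ≥ 10 ∧ z ≥ 6.
Check whether 3*mem[acc] ≥ 10 ∧ z ≥ 5 implies it.
Countermodel: at the initial state acc = 0, mem = {[0] = 4, elsewhere 4}, z = 5, the precondition holds but the weakest precondition fails.
Answer: invalid


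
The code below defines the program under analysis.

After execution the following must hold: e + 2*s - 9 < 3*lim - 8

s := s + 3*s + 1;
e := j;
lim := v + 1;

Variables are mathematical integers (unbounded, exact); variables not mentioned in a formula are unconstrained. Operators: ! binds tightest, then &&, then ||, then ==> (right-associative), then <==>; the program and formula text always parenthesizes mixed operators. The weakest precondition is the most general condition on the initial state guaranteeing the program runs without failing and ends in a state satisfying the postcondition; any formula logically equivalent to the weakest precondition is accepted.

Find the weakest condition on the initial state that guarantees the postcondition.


Working backward. After the program, the postcondition e + 2*s - 9 < 3*lim - 8 must hold; in canonical form it is e + 2*s < 3*lim + 1.
Before lim := v + 1: e + 2*s < 3*v + 4
Before e := j: j + 2*s < 3*v + 4
Before s := s + 3*s + 1: j + 8*s < 3*v + 2
Answer: WP = j + 8*s < 3*v + 2


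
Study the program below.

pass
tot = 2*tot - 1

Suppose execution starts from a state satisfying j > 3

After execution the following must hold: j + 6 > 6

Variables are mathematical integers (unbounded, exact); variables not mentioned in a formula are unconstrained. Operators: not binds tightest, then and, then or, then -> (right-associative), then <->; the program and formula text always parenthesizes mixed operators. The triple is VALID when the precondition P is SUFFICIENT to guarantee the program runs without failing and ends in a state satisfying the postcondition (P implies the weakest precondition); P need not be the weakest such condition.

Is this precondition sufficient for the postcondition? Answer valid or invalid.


Working backward. After the program, the postcondition j + 6 > 6 must hold; in canonical form it is j > 0.
Before tot := 2*tot - 1: j > 0
Before skip: j > 0
The weakest precondition is j > 0.
Check whether j > 3 implies it.
Every state satisfying the precondition satisfies the weakest precondition: the implication holds.
Answer: valid


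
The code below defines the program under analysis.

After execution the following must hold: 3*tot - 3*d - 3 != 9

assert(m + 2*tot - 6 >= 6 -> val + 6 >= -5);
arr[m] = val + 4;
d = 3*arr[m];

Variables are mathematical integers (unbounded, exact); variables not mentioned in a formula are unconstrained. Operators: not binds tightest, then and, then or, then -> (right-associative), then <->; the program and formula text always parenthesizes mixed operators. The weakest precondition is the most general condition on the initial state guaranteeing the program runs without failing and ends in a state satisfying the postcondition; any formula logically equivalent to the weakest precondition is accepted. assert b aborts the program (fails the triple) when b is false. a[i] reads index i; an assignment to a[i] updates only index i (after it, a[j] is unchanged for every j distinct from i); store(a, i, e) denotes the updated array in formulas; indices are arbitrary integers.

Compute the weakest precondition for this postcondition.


Working backward. After the program, the postcondition 3*tot - 3*d - 3 != 9 must hold; in canonical form it is 3*tot != 3*d + 12.
Before d := 3*arr[m]: 3*tot != 9*arr[m] + 12
Before arr[m] := val + 4: 3*tot != 9*store(arr, m, val + 4)[m] + 12
Before assert m + 2*tot - 6 >= 6 -> val + 6 >= -5: (m + 2*tot >= 12 -> val >= -11) and 3*tot != 9*store(arr, m, val + 4)[m] + 12
Answer: WP = (m + 2*tot >= 12 -> val >= -11) and 3*tot != 9*store(arr, m, val + 4)[m] + 12


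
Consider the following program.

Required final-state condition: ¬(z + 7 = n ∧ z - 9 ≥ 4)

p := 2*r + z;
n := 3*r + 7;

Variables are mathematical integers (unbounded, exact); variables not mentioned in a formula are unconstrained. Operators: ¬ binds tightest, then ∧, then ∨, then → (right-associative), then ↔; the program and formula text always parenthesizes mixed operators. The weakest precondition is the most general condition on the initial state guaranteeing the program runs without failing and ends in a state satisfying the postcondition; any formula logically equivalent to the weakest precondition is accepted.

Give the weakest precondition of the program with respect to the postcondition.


Working backward. After the program, the postcondition ¬(z + 7 = n ∧ z - 9 ≥ 4) must hold; in canonical form it is ¬(z = n - 7 ∧ z ≥ 13).
Before n := 3*r + 7: ¬(z = 3*r ∧ z ≥ 13)
Before p := 2*r + z: ¬(z = 3*r ∧ z ≥ 13)
Answer: WP = ¬(z = 3*r ∧ z ≥ 13)


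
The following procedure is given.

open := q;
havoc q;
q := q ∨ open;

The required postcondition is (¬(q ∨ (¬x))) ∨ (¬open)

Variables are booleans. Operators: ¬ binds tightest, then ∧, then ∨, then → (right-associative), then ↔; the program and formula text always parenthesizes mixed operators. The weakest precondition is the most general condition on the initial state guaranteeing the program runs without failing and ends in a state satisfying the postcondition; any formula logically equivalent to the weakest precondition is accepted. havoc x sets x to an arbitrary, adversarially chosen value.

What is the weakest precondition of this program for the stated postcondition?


Working backward. After the program, (¬(q ∨ (¬x))) ∨ (¬open) must hold.
Before q := q ∨ open: (¬(q ∨ open ∨ (¬x))) ∨ (¬open)
Before havoc q: (¬open) ∧ ((¬(open ∨ (¬x))) ∨ (¬open))
Before open := q: (¬q) ∧ ((¬(q ∨ (¬x))) ∨ (¬q))
Answer: WP = (¬q) ∧ ((¬(q ∨ (¬x))) ∨ (¬q))


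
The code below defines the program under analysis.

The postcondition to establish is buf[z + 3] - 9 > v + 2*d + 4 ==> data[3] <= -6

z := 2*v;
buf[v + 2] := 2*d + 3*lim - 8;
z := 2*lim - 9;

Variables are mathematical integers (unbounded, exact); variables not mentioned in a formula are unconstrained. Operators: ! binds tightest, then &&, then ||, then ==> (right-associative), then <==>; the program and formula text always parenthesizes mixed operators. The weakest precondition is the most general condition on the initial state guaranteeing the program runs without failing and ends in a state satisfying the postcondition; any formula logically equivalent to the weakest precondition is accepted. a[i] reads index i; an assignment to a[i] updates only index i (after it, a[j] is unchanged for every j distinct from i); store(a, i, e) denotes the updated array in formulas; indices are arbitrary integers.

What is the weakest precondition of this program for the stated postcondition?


Working backward. After the program, the postcondition buf[z + 3] - 9 > v + 2*d + 4 ==> data[3] <= -6 must hold; in canonical form it is buf[z + 3] > 2*d + v + 13 ==> data[3] <= -6.
Before z := 2*lim - 9: buf[2*lim - 6] > 2*d + v + 13 ==> data[3] <= -6
Before buf[v + 2] := 2*d + 3*lim - 8: store(buf, v + 2, 2*d + 3*lim - 8)[2*lim - 6] > 2*d + v + 13 ==> data[3] <= -6
Before z := 2*v: store(buf, v + 2, 2*d + 3*lim - 8)[2*lim - 6] > 2*d + v + 13 ==> data[3] <= -6
Answer: WP = store(buf, v + 2, 2*d + 3*lim - 8)[2*lim - 6] > 2*d + v + 13 ==> data[3] <= -6


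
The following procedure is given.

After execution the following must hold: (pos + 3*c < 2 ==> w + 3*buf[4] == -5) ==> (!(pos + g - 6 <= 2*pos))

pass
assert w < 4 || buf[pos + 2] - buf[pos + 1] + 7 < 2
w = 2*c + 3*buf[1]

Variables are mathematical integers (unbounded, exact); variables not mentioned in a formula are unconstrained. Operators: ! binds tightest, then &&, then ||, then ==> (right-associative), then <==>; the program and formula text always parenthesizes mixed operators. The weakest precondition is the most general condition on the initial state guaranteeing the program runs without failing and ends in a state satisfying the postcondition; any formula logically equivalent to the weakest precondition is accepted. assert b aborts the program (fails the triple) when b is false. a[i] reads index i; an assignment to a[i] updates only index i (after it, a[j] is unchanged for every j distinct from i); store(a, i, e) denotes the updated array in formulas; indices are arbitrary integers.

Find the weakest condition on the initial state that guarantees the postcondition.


Working backward. After the program, the postcondition (pos + 3*c < 2 ==> w + 3*buf[4] == -5) ==> (!(pos + g - 6 <= 2*pos)) must hold; in canonical form it is (3*c + pos < 2 ==> 3*buf[4] + w == -5) ==> (!(g <= pos + 6)).
Before w := 2*c + 3*buf[1]: (3*c + pos < 2 ==> 3*buf[1] + 3*buf[4] + 2*c == -5) ==> (!(g <= pos + 6))
Before assert w < 4 || buf[pos + 2] - buf[pos + 1] + 7 < 2: (w < 4 || buf[pos + 2] < buf[pos + 1] - 5) && ((3*c + pos < 2 ==> 3*buf[1] + 3*buf[4] + 2*c == -5) ==> (!(g <= pos + 6)))
Before skip: (w < 4 || buf[pos + 2] < buf[pos + 1] - 5) && ((3*c + pos < 2 ==> 3*buf[1] + 3*buf[4] + 2*c == -5) ==> (!(g <= pos + 6)))
Answer: WP = (w < 4 || buf[pos + 2] < buf[pos + 1] - 5) && ((3*c + pos < 2 ==> 3*buf[1] + 3*buf[4] + 2*c == -5) ==> (!(g <= pos + 6)))


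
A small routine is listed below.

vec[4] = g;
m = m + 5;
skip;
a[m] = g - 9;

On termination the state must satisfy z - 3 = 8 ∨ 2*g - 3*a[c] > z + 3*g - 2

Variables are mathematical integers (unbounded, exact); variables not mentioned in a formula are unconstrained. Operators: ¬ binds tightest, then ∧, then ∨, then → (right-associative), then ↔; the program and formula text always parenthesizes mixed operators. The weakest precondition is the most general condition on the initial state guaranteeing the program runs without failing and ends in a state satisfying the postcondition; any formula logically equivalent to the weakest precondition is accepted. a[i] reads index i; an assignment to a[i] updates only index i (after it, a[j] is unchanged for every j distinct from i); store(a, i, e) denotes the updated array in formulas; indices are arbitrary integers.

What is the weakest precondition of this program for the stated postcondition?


Working backward. After the program, the postcondition z - 3 = 8 ∨ 2*g - 3*a[c] > z + 3*g - 2 must hold; in canonical form it is z = 11 ∨ 3*a[c] + g + z < 2.
Before a[m] := g - 9: z = 11 ∨ 3*store(a, m, g - 9)[c] + g + z < 2
Before skip: z = 11 ∨ 3*store(a, m, g - 9)[c] + g + z < 2
Before m := m + 5: z = 11 ∨ 3*store(a, m + 5, g - 9)[c] + g + z < 2
Before vec[4] := g: z = 11 ∨ 3*store(a, m + 5, g - 9)[c] + g + z < 2
Answer: WP = z = 11 ∨ 3*store(a, m + 5, g - 9)[c] + g + z < 2


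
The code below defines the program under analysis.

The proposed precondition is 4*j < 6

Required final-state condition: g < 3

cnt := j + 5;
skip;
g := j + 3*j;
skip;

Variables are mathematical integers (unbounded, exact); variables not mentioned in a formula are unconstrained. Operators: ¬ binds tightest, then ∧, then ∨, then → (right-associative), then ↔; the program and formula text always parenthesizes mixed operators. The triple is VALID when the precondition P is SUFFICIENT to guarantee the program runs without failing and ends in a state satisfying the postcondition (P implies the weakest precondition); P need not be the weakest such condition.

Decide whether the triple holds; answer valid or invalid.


Working backward. After the program, g < 3 must hold.
Before skip: g < 3
Before g := j + 3*j: 4*j < 3
Before skip: 4*j < 3
Before cnt := j + 5: 4*j < 3
The weakest precondition is 4*j < 3.
Check whether 4*j < 6 implies it.
Countermodel: at the initial state j = 1, the precondition holds but the weakest precondition fails.
Answer: invalid


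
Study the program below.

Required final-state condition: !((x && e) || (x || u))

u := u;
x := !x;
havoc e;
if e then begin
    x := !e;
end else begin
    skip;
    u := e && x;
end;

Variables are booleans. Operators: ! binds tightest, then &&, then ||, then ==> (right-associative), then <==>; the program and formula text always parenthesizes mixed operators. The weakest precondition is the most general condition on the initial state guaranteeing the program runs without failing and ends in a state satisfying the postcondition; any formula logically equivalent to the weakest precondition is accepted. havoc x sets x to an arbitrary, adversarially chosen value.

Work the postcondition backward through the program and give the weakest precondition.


Working backward. After the program, the postcondition !((x && e) || (x || u)) must hold; in canonical form it is !((x && e) || x || u).
Then branch requires !((!e) || u); else branch requires !((x && e) || x || (e && x)).
Before the if: (e ==> (!((!e) || u))) && ((!e) ==> (!((x && e) || x || (e && x))))
Before havoc e: (!u) && (!x)
Before x := !x: (!u) && x
Before u := u: (!u) && x
Answer: WP = (!u) && x


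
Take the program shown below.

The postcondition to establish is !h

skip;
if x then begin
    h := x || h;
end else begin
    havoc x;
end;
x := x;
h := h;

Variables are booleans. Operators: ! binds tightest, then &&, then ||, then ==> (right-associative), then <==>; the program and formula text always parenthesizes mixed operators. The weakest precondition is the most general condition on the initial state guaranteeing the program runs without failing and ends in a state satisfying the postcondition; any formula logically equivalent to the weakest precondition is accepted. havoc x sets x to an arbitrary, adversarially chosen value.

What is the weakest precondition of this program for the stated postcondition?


Working backward. After the program, !h must hold.
Before h := h: !h
Before x := x: !h
Then branch requires !(x || h); else branch requires !h.
Before the if: (x ==> (!(x || h))) && ((!x) ==> (!h))
Before skip: (x ==> (!(x || h))) && ((!x) ==> (!h))
Answer: WP = (x ==> (!(x || h))) && ((!x) ==> (!h))


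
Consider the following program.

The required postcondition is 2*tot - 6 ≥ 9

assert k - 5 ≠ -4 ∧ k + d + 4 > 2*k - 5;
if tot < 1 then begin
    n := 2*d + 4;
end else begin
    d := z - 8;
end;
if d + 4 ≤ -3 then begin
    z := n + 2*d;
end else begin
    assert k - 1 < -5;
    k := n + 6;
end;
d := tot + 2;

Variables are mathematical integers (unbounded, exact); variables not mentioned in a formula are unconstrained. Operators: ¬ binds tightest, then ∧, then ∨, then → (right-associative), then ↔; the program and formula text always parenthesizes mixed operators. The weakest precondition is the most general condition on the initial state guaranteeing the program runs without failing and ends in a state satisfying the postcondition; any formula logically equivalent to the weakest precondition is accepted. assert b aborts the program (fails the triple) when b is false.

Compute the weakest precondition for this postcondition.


Working backward. After the program, the postcondition 2*tot - 6 ≥ 9 must hold; in canonical form it is 2*tot ≥ 15.
Before d := tot + 2: 2*tot ≥ 15
Then branch requires 2*tot ≥ 15; else branch requires k < -4 ∧ 2*tot ≥ 15.
Before the if: (d ≤ -7 → 2*tot ≥ 15) ∧ ((¬(d ≤ -7)) → (k < -4 ∧ 2*tot ≥ 15))
Then branch requires (d ≤ -7 → 2*tot ≥ 15) ∧ ((¬(d ≤ -7)) → (k < -4 ∧ 2*tot ≥ 15)); else branch requires (z ≤ 1 → 2*tot ≥ 15) ∧ ((¬(z ≤ 1)) → (k < -4 ∧ 2*tot ≥ 15)).
Before the if: (tot < 1 → ((d ≤ -7 → 2*tot ≥ 15) ∧ ((¬(d ≤ -7)) → (k < -4 ∧ 2*tot ≥ 15)))) ∧ ((¬(tot < 1)) → ((z ≤ 1 → 2*tot ≥ 15) ∧ ((¬(z ≤ 1)) → (k < -4 ∧ 2*tot ≥ 15))))
Before assert k - 5 ≠ -4 ∧ k + d + 4 > 2*k - 5: k ≠ 1 ∧ d > k - 9 ∧ (tot < 1 → ((d ≤ -7 → 2*tot ≥ 15) ∧ ((¬(d ≤ -7)) → (k < -4 ∧ 2*tot ≥ 15)))) ∧ ((¬(tot < 1)) → ((z ≤ 1 → 2*tot ≥ 15) ∧ ((¬(z ≤ 1)) → (k < -4 ∧ 2*tot ≥ 15))))
Answer: WP = k ≠ 1 ∧ d > k - 9 ∧ (tot < 1 → ((d ≤ -7 → 2*tot ≥ 15) ∧ ((¬(d ≤ -7)) → (k < -4 ∧ 2*tot ≥ 15)))) ∧ ((¬(tot < 1)) → ((z ≤ 1 → 2*tot ≥ 15) ∧ ((¬(z ≤ 1)) → (k < -4 ∧ 2*tot ≥ 15))))


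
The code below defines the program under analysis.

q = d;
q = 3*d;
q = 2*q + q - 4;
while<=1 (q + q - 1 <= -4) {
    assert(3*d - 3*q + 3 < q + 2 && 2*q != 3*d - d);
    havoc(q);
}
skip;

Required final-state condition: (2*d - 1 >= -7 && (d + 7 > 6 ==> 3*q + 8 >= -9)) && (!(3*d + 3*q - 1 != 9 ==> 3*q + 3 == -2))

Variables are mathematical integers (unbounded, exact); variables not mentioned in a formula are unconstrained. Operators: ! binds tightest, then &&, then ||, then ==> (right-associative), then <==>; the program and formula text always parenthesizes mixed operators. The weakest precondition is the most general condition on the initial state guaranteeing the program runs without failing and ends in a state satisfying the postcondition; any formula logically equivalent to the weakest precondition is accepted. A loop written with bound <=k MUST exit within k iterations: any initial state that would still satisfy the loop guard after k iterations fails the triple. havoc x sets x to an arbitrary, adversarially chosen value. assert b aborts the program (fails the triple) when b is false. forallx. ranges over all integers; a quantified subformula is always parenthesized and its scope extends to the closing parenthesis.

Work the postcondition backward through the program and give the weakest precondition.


Working backward. After the program, the postcondition (2*d - 1 >= -7 && (d + 7 > 6 ==> 3*q + 8 >= -9)) && (!(3*d + 3*q - 1 != 9 ==> 3*q + 3 == -2)) must hold; in canonical form it is 2*d >= -6 && (d > -1 ==> 3*q >= -17) && (!(3*d + 3*q != 10 ==> 3*q == -5)).
Before skip: 2*d >= -6 && (d > -1 ==> 3*q >= -17) && (!(3*d + 3*q != 10 ==> 3*q == -5))
Before the loop (bound <=1), unroll the exhaustion recursion (WP_0 = exit-now case; WP_j = one more guarded iteration, up to j = 1):
  WP_0: (!(2*q <= -3)) && 2*d >= -6 && (d > -1 ==> 3*q >= -17) && (!(3*d + 3*q != 10 ==> 3*q == -5))
  WP_1: (2*q <= -3 ==> (3*d < 4*q - 1 && 2*q != 2*d && (forall q_1. ((!(2*q_1 <= -3)) && 2*d >= -6 && (d > -1 ==> 3*q_1 >= -17) && (!(3*d + 3*q_1 != 10 ==> 3*q_1 == -5)))))) && ((!(2*q <= -3)) ==> (2*d >= -6 && (d > -1 ==> 3*q >= -17) && (!(3*d + 3*q != 10 ==> 3*q == -5))))
So before the loop: (2*q <= -3 ==> (3*d < 4*q - 1 && 2*q != 2*d && (forall q_1. ((!(2*q_1 <= -3)) && 2*d >= -6 && (d > -1 ==> 3*q_1 >= -17) && (!(3*d + 3*q_1 != 10 ==> 3*q_1 == -5)))))) && ((!(2*q <= -3)) ==> (2*d >= -6 && (d > -1 ==> 3*q >= -17) && (!(3*d + 3*q != 10 ==> 3*q == -5))))
Before q := 2*q + q - 4: (6*q <= 5 ==> (3*d < 12*q - 17 && 6*q != 2*d + 8 && (forall q_1. ((!(2*q_1 <= -3)) && 2*d >= -6 && (d > -1 ==> 3*q_1 >= -17) && (!(3*d + 3*q_1 != 10 ==> 3*q_1 == -5)))))) && ((!(6*q <= 5)) ==> (2*d >= -6 && (d > -1 ==> 9*q >= -5) && (!(3*d + 9*q != 22 ==> 9*q == 7))))
Before q := 3*d: (18*d <= 5 ==> (33*d > 17 && 16*d != 8 && (forall q_1. ((!(2*q_1 <= -3)) && 2*d >= -6 && (d > -1 ==> 3*q_1 >= -17) && (!(3*d + 3*q_1 != 10 ==> 3*q_1 == -5)))))) && ((!(18*d <= 5)) ==> (2*d >= -6 && (d > -1 ==> 27*d >= -5) && (!(30*d != 22 ==> 27*d == 7))))
Before q := d: (18*d <= 5 ==> (33*d > 17 && 16*d != 8 && (forall q_1. ((!(2*q_1 <= -3)) && 2*d >= -6 && (d > -1 ==> 3*q_1 >= -17) && (!(3*d + 3*q_1 != 10 ==> 3*q_1 == -5)))))) && ((!(18*d <= 5)) ==> (2*d >= -6 && (d > -1 ==> 27*d >= -5) && (!(30*d != 22 ==> 27*d == 7))))
Answer: WP = (18*d <= 5 ==> (33*d > 17 && 16*d != 8 && (forall q_1. ((!(2*q_1 <= -3)) && 2*d >= -6 && (d > -1 ==> 3*q_1 >= -17) && (!(3*d + 3*q_1 != 10 ==> 3*q_1 == -5)))))) && ((!(18*d <= 5)) ==> (2*d >= -6 && (d > -1 ==> 27*d >= -5) && (!(30*d != 22 ==> 27*d == 7))))


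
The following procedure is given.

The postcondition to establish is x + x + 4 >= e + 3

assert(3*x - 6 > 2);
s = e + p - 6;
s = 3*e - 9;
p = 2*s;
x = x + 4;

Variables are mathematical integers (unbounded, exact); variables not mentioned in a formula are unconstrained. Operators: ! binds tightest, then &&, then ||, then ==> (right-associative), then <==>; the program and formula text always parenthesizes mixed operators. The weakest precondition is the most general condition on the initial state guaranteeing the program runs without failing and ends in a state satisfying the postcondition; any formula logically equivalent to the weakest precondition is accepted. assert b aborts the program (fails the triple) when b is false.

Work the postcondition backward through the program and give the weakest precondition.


Working backward. After the program, the postcondition x + x + 4 >= e + 3 must hold; in canonical form it is 2*x >= e - 1.
Before x := x + 4: 2*x >= e - 9
Before p := 2*s: 2*x >= e - 9
Before s := 3*e - 9: 2*x >= e - 9
Before s := e + p - 6: 2*x >= e - 9
Before assert 3*x - 6 > 2: 3*x > 8 && 2*x >= e - 9
Answer: WP = 3*x > 8 && 2*x >= e - 9


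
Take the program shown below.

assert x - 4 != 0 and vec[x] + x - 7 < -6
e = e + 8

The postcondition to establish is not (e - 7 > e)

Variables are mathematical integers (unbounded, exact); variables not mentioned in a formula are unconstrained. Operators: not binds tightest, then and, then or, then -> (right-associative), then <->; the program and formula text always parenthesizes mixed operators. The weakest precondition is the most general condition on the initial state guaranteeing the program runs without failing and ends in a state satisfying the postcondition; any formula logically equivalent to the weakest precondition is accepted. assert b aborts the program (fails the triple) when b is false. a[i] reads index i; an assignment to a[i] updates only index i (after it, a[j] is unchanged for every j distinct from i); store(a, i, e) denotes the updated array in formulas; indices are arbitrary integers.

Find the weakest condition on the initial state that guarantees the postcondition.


Working backward. After the program, the postcondition not (e - 7 > e) must hold; in canonical form it is true.
Before e := e + 8: true
Before assert x - 4 != 0 and vec[x] + x - 7 < -6: x != 4 and vec[x] + x < 1
Answer: WP = x != 4 and vec[x] + x < 1


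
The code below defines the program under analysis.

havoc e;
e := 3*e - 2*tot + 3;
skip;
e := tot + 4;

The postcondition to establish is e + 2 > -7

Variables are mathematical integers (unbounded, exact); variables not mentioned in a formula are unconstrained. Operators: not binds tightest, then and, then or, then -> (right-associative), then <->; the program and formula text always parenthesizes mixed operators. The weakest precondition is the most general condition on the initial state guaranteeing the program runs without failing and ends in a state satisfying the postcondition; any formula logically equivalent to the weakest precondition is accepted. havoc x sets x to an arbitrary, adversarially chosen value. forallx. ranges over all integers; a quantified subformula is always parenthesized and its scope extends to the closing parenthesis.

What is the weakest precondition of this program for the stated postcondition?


Working backward. After the program, the postcondition e + 2 > -7 must hold; in canonical form it is e > -9.
Before e := tot + 4: tot > -13
Before skip: tot > -13
Before e := 3*e - 2*tot + 3: tot > -13
Before havoc e: tot > -13
Answer: WP = tot > -13


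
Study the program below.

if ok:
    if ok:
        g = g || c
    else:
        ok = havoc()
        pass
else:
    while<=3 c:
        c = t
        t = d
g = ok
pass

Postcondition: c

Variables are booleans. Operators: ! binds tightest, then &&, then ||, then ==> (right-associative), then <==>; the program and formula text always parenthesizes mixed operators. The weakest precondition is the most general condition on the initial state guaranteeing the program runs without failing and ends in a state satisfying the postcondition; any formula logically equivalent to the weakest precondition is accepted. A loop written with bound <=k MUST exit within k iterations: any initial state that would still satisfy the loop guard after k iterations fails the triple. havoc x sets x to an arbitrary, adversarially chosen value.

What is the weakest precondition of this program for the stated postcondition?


Working backward. After the program, c must hold.
Before skip: c
Before g := ok: c
Then branch requires (ok ==> c) && ((!ok) ==> c); else branch requires (c ==> ((t ==> ((!d) && ((!d) ==> d))) && ((!t) ==> t))) && ((!c) ==> c).
Before the if: (ok ==> ((ok ==> c) && ((!ok) ==> c))) && ((!ok) ==> ((c ==> ((t ==> ((!d) && ((!d) ==> d))) && ((!t) ==> t))) && ((!c) ==> c)))
Answer: WP = (ok ==> ((ok ==> c) && ((!ok) ==> c))) && ((!ok) ==> ((c ==> ((t ==> ((!d) && ((!d) ==> d))) && ((!t) ==> t))) && ((!c) ==> c)))


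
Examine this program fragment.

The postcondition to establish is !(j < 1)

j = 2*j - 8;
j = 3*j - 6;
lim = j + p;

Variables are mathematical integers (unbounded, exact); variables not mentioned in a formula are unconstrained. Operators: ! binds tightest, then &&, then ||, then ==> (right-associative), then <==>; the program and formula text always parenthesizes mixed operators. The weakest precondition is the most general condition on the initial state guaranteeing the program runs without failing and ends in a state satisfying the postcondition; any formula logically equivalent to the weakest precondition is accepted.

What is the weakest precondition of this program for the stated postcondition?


Working backward. After the program, !(j < 1) must hold.
Before lim := j + p: !(j < 1)
Before j := 3*j - 6: !(3*j < 7)
Before j := 2*j - 8: !(6*j < 31)
Answer: WP = !(6*j < 31)


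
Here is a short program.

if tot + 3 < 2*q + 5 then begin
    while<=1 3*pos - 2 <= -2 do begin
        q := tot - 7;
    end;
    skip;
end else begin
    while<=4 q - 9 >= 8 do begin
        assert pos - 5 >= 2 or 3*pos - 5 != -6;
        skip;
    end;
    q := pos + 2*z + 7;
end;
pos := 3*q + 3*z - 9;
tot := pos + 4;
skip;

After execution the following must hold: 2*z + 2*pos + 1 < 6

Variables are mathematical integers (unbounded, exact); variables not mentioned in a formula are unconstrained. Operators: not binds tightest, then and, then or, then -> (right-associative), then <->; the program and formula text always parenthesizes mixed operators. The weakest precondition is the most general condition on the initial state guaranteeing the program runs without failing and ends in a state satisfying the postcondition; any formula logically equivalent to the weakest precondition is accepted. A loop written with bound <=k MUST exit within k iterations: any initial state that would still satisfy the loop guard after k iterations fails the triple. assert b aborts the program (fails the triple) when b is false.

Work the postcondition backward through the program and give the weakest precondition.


Working backward. After the program, the postcondition 2*z + 2*pos + 1 < 6 must hold; in canonical form it is 2*pos + 2*z < 5.
Before skip: 2*pos + 2*z < 5
Before tot := pos + 4: 2*pos + 2*z < 5
Before pos := 3*q + 3*z - 9: 6*q + 8*z < 23
Then branch requires (3*pos <= 0 -> ((not (3*pos <= 0)) and 6*tot + 8*z < 65)) and ((not (3*pos <= 0)) -> 6*q + 8*z < 23); else branch requires (q >= 17 -> ((pos >= 7 or 3*pos != -1) and (q >= 17 -> ((pos >= 7 or 3*pos != -1) and (q >= 17 -> ((pos >= 7 or 3*pos != -1) and (q >= 17 -> ((pos >= 7 or 3*pos != -1) and (not (q >= 17)) and 6*pos + 20*z < -19)) and ((not (q >= 17)) -> 6*pos + 20*z < -19))) and ((not (q >= 17)) -> 6*pos + 20*z < -19))) and ((not (q >= 17)) -> 6*pos + 20*z < -19))) and ((not (q >= 17)) -> 6*pos + 20*z < -19).
Before the if: (tot < 2*q + 2 -> ((3*pos <= 0 -> ((not (3*pos <= 0)) and 6*tot + 8*z < 65)) and ((not (3*pos <= 0)) -> 6*q + 8*z < 23))) and ((not (tot < 2*q + 2)) -> ((q >= 17 -> ((pos >= 7 or 3*pos != -1) and (q >= 17 -> ((pos >= 7 or 3*pos != -1) and (q >= 17 -> ((pos >= 7 or 3*pos != -1) and (q >= 17 -> ((pos >= 7 or 3*pos != -1) and (not (q >= 17)) and 6*pos + 20*z < -19)) and ((not (q >= 17)) -> 6*pos + 20*z < -19))) and ((not (q >= 17)) -> 6*pos + 20*z < -19))) and ((not (q >= 17)) -> 6*pos + 20*z < -19))) and ((not (q >= 17)) -> 6*pos + 20*z < -19)))
Answer: WP = (tot < 2*q + 2 -> ((3*pos <= 0 -> ((not (3*pos <= 0)) and 6*tot + 8*z < 65)) and ((not (3*pos <= 0)) -> 6*q + 8*z < 23))) and ((not (tot < 2*q + 2)) -> ((q >= 17 -> ((pos >= 7 or 3*pos != -1) and (q >= 17 -> ((pos >= 7 or 3*pos != -1) and (q >= 17 -> ((pos >= 7 or 3*pos != -1) and (q >= 17 -> ((pos >= 7 or 3*pos != -1) and (not (q >= 17)) and 6*pos + 20*z < -19)) and ((not (q >= 17)) -> 6*pos + 20*z < -19))) and ((not (q >= 17)) -> 6*pos + 20*z < -19))) and ((not (q >= 17)) -> 6*pos + 20*z < -19))) and ((not (q >= 17)) -> 6*pos + 20*z < -19)))


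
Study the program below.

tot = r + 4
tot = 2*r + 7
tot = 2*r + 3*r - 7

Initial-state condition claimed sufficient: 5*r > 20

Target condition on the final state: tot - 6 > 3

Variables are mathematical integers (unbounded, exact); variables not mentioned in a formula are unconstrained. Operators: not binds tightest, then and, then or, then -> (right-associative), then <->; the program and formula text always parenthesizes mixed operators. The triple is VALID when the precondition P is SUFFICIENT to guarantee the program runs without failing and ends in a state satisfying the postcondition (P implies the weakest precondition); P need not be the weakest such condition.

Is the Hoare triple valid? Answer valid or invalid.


Working backward. After the program, the postcondition tot - 6 > 3 must hold; in canonical form it is tot > 9.
Before tot := 2*r + 3*r - 7: 5*r > 16
Before tot := 2*r + 7: 5*r > 16
Before tot := r + 4: 5*r > 16
The weakest precondition is 5*r > 16.
Check whether 5*r > 20 implies it.
Every state satisfying the precondition satisfies the weakest precondition: the implication holds.
Answer: valid


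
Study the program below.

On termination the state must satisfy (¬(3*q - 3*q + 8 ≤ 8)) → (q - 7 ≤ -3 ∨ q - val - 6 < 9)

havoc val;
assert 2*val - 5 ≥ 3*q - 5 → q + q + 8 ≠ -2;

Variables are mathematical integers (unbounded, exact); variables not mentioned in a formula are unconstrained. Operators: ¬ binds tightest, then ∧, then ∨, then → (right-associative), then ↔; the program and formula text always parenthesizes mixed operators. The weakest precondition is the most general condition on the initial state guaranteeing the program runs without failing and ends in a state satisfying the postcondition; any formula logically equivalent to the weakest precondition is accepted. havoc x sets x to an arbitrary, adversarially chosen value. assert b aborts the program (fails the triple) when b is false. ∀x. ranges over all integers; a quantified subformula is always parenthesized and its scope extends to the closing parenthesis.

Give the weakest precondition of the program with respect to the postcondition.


Working backward. After the program, the postcondition (¬(3*q - 3*q + 8 ≤ 8)) → (q - 7 ≤ -3 ∨ q - val - 6 < 9) must hold; in canonical form it is true.
Before assert 2*val - 5 ≥ 3*q - 5 → q + q + 8 ≠ -2: 2*val ≥ 3*q → 2*q ≠ -10
Before havoc val: ∀val_1. (2*val_1 ≥ 3*q → 2*q ≠ -10)
Answer: WP = ∀val_1. (2*val_1 ≥ 3*q → 2*q ≠ -10)


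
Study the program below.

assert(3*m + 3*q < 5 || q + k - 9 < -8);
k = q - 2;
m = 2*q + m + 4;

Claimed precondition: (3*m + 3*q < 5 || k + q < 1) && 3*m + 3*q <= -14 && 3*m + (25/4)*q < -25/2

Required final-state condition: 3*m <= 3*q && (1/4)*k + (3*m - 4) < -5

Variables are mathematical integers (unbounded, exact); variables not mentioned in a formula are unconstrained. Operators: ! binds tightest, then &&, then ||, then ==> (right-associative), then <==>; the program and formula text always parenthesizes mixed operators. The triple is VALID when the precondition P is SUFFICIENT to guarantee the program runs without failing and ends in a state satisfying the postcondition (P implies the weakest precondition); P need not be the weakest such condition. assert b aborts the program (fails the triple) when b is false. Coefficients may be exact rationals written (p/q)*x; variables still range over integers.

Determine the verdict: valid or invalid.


Working backward. After the program, the postcondition 3*m <= 3*q && (1/4)*k + (3*m - 4) < -5 must hold; in canonical form it is 3*m <= 3*q && (1/4)*k + 3*m < -1.
Before m := 2*q + m + 4: 3*m + 3*q <= -12 && (1/4)*k + 3*m + 6*q < -13
Before k := q - 2: 3*m + 3*q <= -12 && 3*m + (25/4)*q < -25/2
Before assert 3*m + 3*q < 5 || q + k - 9 < -8: (3*m + 3*q < 5 || k + q < 1) && 3*m + 3*q <= -12 && 3*m + (25/4)*q < -25/2
The weakest precondition is (3*m + 3*q < 5 || k + q < 1) && 3*m + 3*q <= -12 && 3*m + (25/4)*q < -25/2.
Check whether (3*m + 3*q < 5 || k + q < 1) && 3*m + 3*q <= -14 && 3*m + (25/4)*q < -25/2 implies it.
Every state satisfying the precondition satisfies the weakest precondition: the implication holds.
Answer: valid


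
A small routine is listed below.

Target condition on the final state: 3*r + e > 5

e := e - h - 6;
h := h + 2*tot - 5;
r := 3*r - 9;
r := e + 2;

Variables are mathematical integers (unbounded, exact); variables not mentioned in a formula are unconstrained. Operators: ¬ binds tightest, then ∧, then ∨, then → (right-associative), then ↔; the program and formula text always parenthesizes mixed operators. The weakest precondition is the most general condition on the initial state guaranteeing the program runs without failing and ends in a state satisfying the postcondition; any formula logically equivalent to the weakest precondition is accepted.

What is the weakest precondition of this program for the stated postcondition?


Working backward. After the program, the postcondition 3*r + e > 5 must hold; in canonical form it is e + 3*r > 5.
Before r := e + 2: 4*e > -1
Before r := 3*r - 9: 4*e > -1
Before h := h + 2*tot - 5: 4*e > -1
Before e := e - h - 6: 4*e > 4*h + 23
Answer: WP = 4*e > 4*h + 23


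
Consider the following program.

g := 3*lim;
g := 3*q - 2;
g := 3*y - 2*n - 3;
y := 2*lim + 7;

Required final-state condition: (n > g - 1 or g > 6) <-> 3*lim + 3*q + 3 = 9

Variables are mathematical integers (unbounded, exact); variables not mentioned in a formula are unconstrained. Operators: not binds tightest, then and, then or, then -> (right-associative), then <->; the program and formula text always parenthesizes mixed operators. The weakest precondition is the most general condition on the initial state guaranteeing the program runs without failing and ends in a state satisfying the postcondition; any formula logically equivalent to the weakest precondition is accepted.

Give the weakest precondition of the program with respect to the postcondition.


Working backward. After the program, the postcondition (n > g - 1 or g > 6) <-> 3*lim + 3*q + 3 = 9 must hold; in canonical form it is (n > g - 1 or g > 6) <-> 3*lim + 3*q = 6.
Before y := 2*lim + 7: (n > g - 1 or g > 6) <-> 3*lim + 3*q = 6
Before g := 3*y - 2*n - 3: (3*n > 3*y - 4 or 3*y > 2*n + 9) <-> 3*lim + 3*q = 6
Before g := 3*q - 2: (3*n > 3*y - 4 or 3*y > 2*n + 9) <-> 3*lim + 3*q = 6
Before g := 3*lim: (3*n > 3*y - 4 or 3*y > 2*n + 9) <-> 3*lim + 3*q = 6
Answer: WP = (3*n > 3*y - 4 or 3*y > 2*n + 9) <-> 3*lim + 3*q = 6


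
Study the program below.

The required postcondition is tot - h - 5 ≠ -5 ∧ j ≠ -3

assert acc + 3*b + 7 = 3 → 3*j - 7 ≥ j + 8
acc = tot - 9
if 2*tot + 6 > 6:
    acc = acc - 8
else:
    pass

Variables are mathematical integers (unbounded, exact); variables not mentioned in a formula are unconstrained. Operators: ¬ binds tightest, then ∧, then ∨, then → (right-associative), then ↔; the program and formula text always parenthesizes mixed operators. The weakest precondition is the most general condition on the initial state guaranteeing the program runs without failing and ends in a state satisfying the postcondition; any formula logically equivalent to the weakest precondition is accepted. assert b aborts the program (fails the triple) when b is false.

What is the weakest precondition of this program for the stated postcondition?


Working backward. After the program, the postcondition tot - h - 5 ≠ -5 ∧ j ≠ -3 must hold; in canonical form it is tot ≠ h ∧ j ≠ -3.
Then branch requires tot ≠ h ∧ j ≠ -3; else branch requires tot ≠ h ∧ j ≠ -3.
Before the if: (2*tot > 0 → (tot ≠ h ∧ j ≠ -3)) ∧ ((¬(2*tot > 0)) → (tot ≠ h ∧ j ≠ -3))
Before acc := tot - 9: (2*tot > 0 → (tot ≠ h ∧ j ≠ -3)) ∧ ((¬(2*tot > 0)) → (tot ≠ h ∧ j ≠ -3))
Before assert acc + 3*b + 7 = 3 → 3*j - 7 ≥ j + 8: (acc + 3*b = -4 → 2*j ≥ 15) ∧ (2*tot > 0 → (tot ≠ h ∧ j ≠ -3)) ∧ ((¬(2*tot > 0)) → (tot ≠ h ∧ j ≠ -3))
Answer: WP = (acc + 3*b = -4 → 2*j ≥ 15) ∧ (2*tot > 0 → (tot ≠ h ∧ j ≠ -3)) ∧ ((¬(2*tot > 0)) → (tot ≠ h ∧ j ≠ -3))
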